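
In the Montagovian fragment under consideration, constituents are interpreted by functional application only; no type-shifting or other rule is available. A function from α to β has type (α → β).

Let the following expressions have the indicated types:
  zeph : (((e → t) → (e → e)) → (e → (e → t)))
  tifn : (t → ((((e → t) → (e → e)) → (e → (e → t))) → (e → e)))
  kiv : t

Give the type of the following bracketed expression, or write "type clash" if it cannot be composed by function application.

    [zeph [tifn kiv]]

(e → e)

[tifn kiv]: functor tifn : (t → ((((e → t) → (e → e)) → (e → (e → t))) → (e → e))), argument kiv : t; result ((((e → t) → (e → e)) → (e → (e → t))) → (e → e)).
[zeph [tifn kiv]]: functor [tifn kiv] : ((((e → t) → (e → e)) → (e → (e → t))) → (e → e)), argument zeph : (((e → t) → (e → e)) → (e → (e → t))); result (e → e).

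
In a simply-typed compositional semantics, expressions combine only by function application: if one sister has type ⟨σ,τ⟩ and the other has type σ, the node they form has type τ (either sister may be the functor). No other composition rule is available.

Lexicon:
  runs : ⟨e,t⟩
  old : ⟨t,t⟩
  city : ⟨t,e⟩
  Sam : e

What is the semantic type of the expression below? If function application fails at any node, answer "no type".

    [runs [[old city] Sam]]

no type

[old city]: ⟨t,t⟩ with ⟨t,e⟩ — neither is a function whose domain matches the other; composition fails here.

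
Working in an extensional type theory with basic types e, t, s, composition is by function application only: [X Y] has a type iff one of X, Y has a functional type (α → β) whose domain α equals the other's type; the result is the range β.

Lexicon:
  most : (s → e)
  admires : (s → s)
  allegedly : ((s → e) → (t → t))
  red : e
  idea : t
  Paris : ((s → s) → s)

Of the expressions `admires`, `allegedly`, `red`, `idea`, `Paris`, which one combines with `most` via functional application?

allegedly

admires : (s → s) — does not combine with most.
allegedly — combines: allegedly : ((s → e) → (t → t)) takes most : (s → e) as argument, giving (t → t).
red : e — does not combine with most.
idea : t — does not combine with most.
Paris : ((s → s) → s) — does not combine with most.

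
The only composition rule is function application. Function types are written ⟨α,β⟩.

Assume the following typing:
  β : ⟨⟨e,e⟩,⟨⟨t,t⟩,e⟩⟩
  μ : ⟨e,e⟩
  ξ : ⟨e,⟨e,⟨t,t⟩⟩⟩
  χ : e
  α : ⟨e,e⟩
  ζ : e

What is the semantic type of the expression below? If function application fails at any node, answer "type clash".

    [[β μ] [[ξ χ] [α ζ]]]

e

[β μ]: functor β : ⟨⟨e,e⟩,⟨⟨t,t⟩,e⟩⟩, argument μ : ⟨e,e⟩; result ⟨⟨t,t⟩,e⟩.
[ξ χ]: functor ξ : ⟨e,⟨e,⟨t,t⟩⟩⟩, argument χ : e; result ⟨e,⟨t,t⟩⟩.
[α ζ]: functor α : ⟨e,e⟩, argument ζ : e; result e.
[[ξ χ] [α ζ]]: functor [ξ χ] : ⟨e,⟨t,t⟩⟩, argument [α ζ] : e; result ⟨t,t⟩.
[[β μ] [[ξ χ] [α ζ]]]: functor [β μ] : ⟨⟨t,t⟩,e⟩, argument [[ξ χ] [α ζ]] : ⟨t,t⟩; result e.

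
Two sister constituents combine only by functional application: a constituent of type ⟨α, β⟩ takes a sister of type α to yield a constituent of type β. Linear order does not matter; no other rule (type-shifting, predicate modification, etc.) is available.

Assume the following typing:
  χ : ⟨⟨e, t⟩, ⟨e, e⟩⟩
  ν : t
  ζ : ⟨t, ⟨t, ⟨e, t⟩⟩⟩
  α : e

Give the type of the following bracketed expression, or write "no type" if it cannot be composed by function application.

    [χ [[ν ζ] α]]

At [ν ζ], ζ : ⟨t, ⟨t, ⟨e, t⟩⟩⟩ takes ν : t, giving ⟨t, ⟨e, t⟩⟩.
At [[ν ζ] α]: neither ⟨t, ⟨e, t⟩⟩ nor e can take the other as argument; the node is ill-typed.

no type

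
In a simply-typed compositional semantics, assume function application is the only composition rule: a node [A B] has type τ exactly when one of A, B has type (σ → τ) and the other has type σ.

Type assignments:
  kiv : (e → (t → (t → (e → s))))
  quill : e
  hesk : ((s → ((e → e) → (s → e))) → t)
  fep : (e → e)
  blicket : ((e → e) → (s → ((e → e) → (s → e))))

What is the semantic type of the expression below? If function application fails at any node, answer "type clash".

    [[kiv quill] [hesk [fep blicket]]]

(t → (e → s))

[kiv quill]: kiv is (e → (t → (t → (e → s)))), quill is e; result (t → (t → (e → s))).
[fep blicket]: blicket is ((e → e) → (s → ((e → e) → (s → e)))), fep is (e → e); result (s → ((e → e) → (s → e))).
[hesk [fep blicket]]: hesk is ((s → ((e → e) → (s → e))) → t), [fep blicket] is (s → ((e → e) → (s → e))); result t.
[[kiv quill] [hesk [fep blicket]]]: [kiv quill] is (t → (t → (e → s))), [hesk [fep blicket]] is t; result (t → (e → s)).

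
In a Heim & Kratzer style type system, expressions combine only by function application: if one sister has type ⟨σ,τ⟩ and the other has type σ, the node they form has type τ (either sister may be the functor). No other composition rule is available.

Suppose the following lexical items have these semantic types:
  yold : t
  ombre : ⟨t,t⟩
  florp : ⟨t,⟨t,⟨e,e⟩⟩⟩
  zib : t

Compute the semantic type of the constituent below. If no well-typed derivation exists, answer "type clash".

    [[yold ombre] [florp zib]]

⟨e,e⟩

[yold ombre] — ombre of type ⟨t,t⟩ combines with yold of type t: type t.
[florp zib] — florp of type ⟨t,⟨t,⟨e,e⟩⟩⟩ combines with zib of type t: type ⟨t,⟨e,e⟩⟩.
[[yold ombre] [florp zib]] — [florp zib] of type ⟨t,⟨e,e⟩⟩ combines with [yold ombre] of type t: type ⟨e,e⟩.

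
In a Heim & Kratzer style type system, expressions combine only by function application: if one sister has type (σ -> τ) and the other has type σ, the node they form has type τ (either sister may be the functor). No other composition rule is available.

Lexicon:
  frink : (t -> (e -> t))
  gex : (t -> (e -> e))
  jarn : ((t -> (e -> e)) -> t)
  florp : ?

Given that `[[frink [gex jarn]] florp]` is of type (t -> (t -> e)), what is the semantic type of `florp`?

For [[frink [gex jarn]] florp] to have type (t -> (t -> e)) with [frink [gex jarn]] of type (e -> t), florp must be the function: florp : ((e -> t) -> (t -> (t -> e))).

((e -> t) -> (t -> (t -> e)))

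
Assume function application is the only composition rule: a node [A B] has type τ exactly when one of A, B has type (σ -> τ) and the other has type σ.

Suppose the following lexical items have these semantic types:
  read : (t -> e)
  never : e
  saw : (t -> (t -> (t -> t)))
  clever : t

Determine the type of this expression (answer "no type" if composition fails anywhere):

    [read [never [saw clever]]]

no type

At [saw clever], saw : (t -> (t -> (t -> t))) takes clever : t, giving (t -> (t -> t)).
[never [saw clever]]: e with (t -> (t -> t)) — neither is a function whose domain matches the other; composition fails here.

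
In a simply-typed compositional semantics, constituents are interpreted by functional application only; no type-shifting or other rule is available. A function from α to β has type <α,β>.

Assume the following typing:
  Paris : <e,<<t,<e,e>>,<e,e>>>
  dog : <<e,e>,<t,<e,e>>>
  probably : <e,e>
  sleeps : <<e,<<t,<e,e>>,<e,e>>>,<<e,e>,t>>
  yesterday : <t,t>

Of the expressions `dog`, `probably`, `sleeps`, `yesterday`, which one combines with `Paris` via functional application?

sleeps

dog : <<e,e>,<t,<e,e>>> — does not combine with Paris.
probably : <e,e> — does not combine with Paris.
sleeps — combines: sleeps : <<e,<<t,<e,e>>,<e,e>>>,<<e,e>,t>> takes Paris : <e,<<t,<e,e>>,<e,e>>> as argument, giving <<e,e>,t>.
yesterday : <t,t> — does not combine with Paris.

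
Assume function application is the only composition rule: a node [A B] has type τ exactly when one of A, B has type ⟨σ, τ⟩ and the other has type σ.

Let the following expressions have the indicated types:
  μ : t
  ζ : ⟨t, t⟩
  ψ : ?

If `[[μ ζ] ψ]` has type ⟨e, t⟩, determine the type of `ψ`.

⟨t, ⟨e, t⟩⟩

[[μ ζ] ψ] must have type ⟨e, t⟩. The sister [μ ζ] has type t; that is not a function onto ⟨e, t⟩, so ψ must be the functor, of type ⟨t, ⟨e, t⟩⟩.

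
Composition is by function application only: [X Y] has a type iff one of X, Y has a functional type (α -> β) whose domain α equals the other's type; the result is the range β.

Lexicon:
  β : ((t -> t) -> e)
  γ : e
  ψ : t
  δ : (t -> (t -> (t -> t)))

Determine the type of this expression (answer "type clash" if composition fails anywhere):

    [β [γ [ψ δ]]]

type clash

[ψ δ]: δ is (t -> (t -> (t -> t))), ψ is t; result (t -> (t -> t)).
At [γ [ψ δ]]: neither e nor (t -> (t -> t)) can take the other as argument; the node is ill-typed.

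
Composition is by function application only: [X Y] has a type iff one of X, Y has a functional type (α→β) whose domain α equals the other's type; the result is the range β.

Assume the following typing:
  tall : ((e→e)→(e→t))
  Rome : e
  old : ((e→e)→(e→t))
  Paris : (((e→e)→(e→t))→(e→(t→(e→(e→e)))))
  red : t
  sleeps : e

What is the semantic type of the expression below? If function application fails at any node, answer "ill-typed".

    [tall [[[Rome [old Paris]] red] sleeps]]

(e→t)

[old Paris]: Paris is (((e→e)→(e→t))→(e→(t→(e→(e→e))))), old is ((e→e)→(e→t)); result (e→(t→(e→(e→e)))).
[Rome [old Paris]]: [old Paris] is (e→(t→(e→(e→e)))), Rome is e; result (t→(e→(e→e))).
[[Rome [old Paris]] red]: [Rome [old Paris]] is (t→(e→(e→e))), red is t; result (e→(e→e)).
[[[Rome [old Paris]] red] sleeps]: [[Rome [old Paris]] red] is (e→(e→e)), sleeps is e; result (e→e).
[tall [[[Rome [old Paris]] red] sleeps]]: tall is ((e→e)→(e→t)), [[[Rome [old Paris]] red] sleeps] is (e→e); result (e→t).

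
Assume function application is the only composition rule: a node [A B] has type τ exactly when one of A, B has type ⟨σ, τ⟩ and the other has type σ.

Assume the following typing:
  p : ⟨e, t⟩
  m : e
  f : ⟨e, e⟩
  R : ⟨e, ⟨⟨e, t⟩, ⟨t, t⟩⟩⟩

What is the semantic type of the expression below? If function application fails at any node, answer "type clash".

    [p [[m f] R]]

⟨t, t⟩

At [m f], f : ⟨e, e⟩ takes m : e, giving e.
At [[m f] R], R : ⟨e, ⟨⟨e, t⟩, ⟨t, t⟩⟩⟩ takes [m f] : e, giving ⟨⟨e, t⟩, ⟨t, t⟩⟩.
At [p [[m f] R]], [[m f] R] : ⟨⟨e, t⟩, ⟨t, t⟩⟩ takes p : ⟨e, t⟩, giving ⟨t, t⟩.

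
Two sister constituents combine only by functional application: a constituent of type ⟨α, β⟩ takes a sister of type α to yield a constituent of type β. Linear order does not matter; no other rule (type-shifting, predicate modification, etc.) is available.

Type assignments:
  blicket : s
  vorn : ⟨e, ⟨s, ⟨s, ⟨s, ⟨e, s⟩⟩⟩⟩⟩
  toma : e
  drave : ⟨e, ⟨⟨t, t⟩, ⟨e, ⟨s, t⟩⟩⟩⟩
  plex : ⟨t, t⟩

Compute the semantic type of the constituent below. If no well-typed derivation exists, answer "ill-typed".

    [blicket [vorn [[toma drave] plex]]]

[toma drave]: drave is ⟨e, ⟨⟨t, t⟩, ⟨e, ⟨s, t⟩⟩⟩⟩, toma is e; result ⟨⟨t, t⟩, ⟨e, ⟨s, t⟩⟩⟩.
[[toma drave] plex]: [toma drave] is ⟨⟨t, t⟩, ⟨e, ⟨s, t⟩⟩⟩, plex is ⟨t, t⟩; result ⟨e, ⟨s, t⟩⟩.
At [vorn [[toma drave] plex]]: neither ⟨e, ⟨s, ⟨s, ⟨s, ⟨e, s⟩⟩⟩⟩⟩ nor ⟨e, ⟨s, t⟩⟩ can take the other as argument; the node is ill-typed.

ill-typed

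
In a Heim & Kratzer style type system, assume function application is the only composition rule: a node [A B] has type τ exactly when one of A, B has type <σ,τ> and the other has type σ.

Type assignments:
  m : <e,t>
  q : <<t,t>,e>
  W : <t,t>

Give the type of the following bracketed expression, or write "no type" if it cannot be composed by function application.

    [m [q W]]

t

[q W] — q of type <<t,t>,e> combines with W of type <t,t>: type e.
[m [q W]] — m of type <e,t> combines with [q W] of type e: type t.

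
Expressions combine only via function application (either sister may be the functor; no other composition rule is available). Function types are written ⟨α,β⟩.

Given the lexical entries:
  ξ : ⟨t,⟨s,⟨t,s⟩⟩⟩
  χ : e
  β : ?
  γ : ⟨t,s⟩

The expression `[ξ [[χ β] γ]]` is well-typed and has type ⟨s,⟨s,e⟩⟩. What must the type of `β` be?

⟨e,⟨⟨t,s⟩,⟨⟨t,⟨s,⟨t,s⟩⟩⟩,⟨s,⟨s,e⟩⟩⟩⟩⟩

[ξ [[χ β] γ]] is required to be ⟨s,⟨s,e⟩⟩. ξ : ⟨t,⟨s,⟨t,s⟩⟩⟩ cannot yield ⟨s,⟨s,e⟩⟩ as functor, so [[χ β] γ] : ⟨⟨t,⟨s,⟨t,s⟩⟩⟩,⟨s,⟨s,e⟩⟩⟩.
[[χ β] γ] is required to be ⟨⟨t,⟨s,⟨t,s⟩⟩⟩,⟨s,⟨s,e⟩⟩⟩. γ : ⟨t,s⟩ cannot yield ⟨⟨t,⟨s,⟨t,s⟩⟩⟩,⟨s,⟨s,e⟩⟩⟩ as functor, so [χ β] : ⟨⟨t,s⟩,⟨⟨t,⟨s,⟨t,s⟩⟩⟩,⟨s,⟨s,e⟩⟩⟩⟩.
[χ β] is required to be ⟨⟨t,s⟩,⟨⟨t,⟨s,⟨t,s⟩⟩⟩,⟨s,⟨s,e⟩⟩⟩⟩. χ : e cannot yield ⟨⟨t,s⟩,⟨⟨t,⟨s,⟨t,s⟩⟩⟩,⟨s,⟨s,e⟩⟩⟩⟩ as functor, so β : ⟨e,⟨⟨t,s⟩,⟨⟨t,⟨s,⟨t,s⟩⟩⟩,⟨s,⟨s,e⟩⟩⟩⟩⟩.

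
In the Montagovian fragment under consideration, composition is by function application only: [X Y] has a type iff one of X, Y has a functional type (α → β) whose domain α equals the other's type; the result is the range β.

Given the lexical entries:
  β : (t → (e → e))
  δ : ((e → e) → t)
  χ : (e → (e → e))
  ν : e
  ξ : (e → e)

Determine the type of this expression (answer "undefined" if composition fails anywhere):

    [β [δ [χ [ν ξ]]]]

(e → e)

[ν ξ] — ξ of type (e → e) combines with ν of type e: type e.
[χ [ν ξ]] — χ of type (e → (e → e)) combines with [ν ξ] of type e: type (e → e).
[δ [χ [ν ξ]]] — δ of type ((e → e) → t) combines with [χ [ν ξ]] of type (e → e): type t.
[β [δ [χ [ν ξ]]]] — β of type (t → (e → e)) combines with [δ [χ [ν ξ]]] of type t: type (e → e).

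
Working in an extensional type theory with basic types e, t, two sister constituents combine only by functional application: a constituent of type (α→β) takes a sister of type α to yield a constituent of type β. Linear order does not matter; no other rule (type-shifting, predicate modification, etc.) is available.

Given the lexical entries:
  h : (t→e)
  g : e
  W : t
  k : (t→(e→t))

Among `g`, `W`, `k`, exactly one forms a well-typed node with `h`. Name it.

W

g : e — does not combine with h.
W — combines: h : (t→e) takes W : t as argument, giving e.
k : (t→(e→t)) — does not combine with h.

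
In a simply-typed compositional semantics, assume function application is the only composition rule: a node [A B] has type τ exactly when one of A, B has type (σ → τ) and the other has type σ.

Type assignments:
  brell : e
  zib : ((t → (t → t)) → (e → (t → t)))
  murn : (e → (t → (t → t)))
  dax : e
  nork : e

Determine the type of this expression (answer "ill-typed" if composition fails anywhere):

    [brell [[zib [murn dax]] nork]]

[murn dax] — murn of type (e → (t → (t → t))) combines with dax of type e: type (t → (t → t)).
[zib [murn dax]] — zib of type ((t → (t → t)) → (e → (t → t))) combines with [murn dax] of type (t → (t → t)): type (e → (t → t)).
[[zib [murn dax]] nork] — [zib [murn dax]] of type (e → (t → t)) combines with nork of type e: type (t → t).
At [brell [[zib [murn dax]] nork]]: neither e nor (t → t) can take the other as argument; the node is ill-typed.

ill-typed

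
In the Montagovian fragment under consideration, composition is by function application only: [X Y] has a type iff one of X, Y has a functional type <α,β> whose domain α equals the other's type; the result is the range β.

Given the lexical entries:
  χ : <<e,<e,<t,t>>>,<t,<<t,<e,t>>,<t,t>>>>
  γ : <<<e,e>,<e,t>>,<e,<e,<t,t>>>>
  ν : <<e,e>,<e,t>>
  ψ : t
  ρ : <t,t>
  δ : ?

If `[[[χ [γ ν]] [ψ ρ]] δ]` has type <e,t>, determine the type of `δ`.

At [[[χ [γ ν]] [ψ ρ]] δ] (required: <e,t>): [[χ [γ ν]] [ψ ρ]] is <<t,<e,t>>,<t,t>>, which is not a function with range <e,t>; hence δ is the functor — type <<<t,<e,t>>,<t,t>>,<e,t>>.

<<<t,<e,t>>,<t,t>>,<e,t>>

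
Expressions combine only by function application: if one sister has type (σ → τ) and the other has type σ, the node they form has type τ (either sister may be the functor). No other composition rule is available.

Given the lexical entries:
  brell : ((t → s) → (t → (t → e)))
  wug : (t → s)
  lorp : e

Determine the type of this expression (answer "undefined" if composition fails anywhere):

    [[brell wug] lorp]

undefined

[brell wug] — brell of type ((t → s) → (t → (t → e))) combines with wug of type (t → s): type (t → (t → e)).
[[brell wug] lorp]: (t → (t → e)) with e — neither is a function whose domain matches the other; composition fails here.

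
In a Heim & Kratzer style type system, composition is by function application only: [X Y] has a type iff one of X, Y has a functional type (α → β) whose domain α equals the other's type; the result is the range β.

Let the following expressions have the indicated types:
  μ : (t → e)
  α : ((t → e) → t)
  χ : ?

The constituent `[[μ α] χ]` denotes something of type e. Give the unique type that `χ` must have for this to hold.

At [[μ α] χ] (required: e): [μ α] is t, which is not a function with range e; hence χ is the functor — type (t → e).

(t → e)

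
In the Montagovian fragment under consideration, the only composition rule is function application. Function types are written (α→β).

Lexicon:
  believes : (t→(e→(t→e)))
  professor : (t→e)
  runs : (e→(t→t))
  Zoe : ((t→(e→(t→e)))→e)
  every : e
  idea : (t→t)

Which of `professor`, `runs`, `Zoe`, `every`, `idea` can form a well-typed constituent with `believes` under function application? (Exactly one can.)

Zoe

professor : (t→e) — neither side's domain matches the other.
runs : (e→(t→t)) — neither side's domain matches the other.
Zoe — combines: Zoe : ((t→(e→(t→e)))→e) takes believes : (t→(e→(t→e))) as argument, giving e.
every : e — neither side's domain matches the other.
idea : (t→t) — neither side's domain matches the other.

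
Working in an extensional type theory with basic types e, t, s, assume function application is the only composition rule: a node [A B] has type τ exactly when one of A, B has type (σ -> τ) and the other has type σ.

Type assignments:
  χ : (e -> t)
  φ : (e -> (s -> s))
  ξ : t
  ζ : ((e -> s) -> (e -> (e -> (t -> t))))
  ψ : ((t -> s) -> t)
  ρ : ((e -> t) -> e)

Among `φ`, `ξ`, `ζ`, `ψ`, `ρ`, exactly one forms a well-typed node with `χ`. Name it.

ρ

φ : (e -> (s -> s)) — χ needs e; φ needs e; neither fits.
ξ : t — χ needs e; ξ needs nothing (atomic); neither fits.
ζ : ((e -> s) -> (e -> (e -> (t -> t)))) — χ needs e; ζ needs (e -> s); neither fits.
ψ : ((t -> s) -> t) — χ needs e; ψ needs (t -> s); neither fits.
ρ — combines: ρ : ((e -> t) -> e) takes χ : (e -> t) as argument, giving e.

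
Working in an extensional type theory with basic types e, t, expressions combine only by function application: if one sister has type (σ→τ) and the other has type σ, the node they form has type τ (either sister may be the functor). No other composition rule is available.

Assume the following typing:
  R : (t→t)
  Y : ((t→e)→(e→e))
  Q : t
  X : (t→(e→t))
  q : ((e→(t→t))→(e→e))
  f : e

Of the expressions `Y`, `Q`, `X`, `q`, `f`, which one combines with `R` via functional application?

Q

Y : ((t→e)→(e→e)) — neither side's domain matches the other.
Q — combines: R : (t→t) takes Q : t as argument, giving t.
X : (t→(e→t)) — neither side's domain matches the other.
q : ((e→(t→t))→(e→e)) — neither side's domain matches the other.
f : e — neither side's domain matches the other.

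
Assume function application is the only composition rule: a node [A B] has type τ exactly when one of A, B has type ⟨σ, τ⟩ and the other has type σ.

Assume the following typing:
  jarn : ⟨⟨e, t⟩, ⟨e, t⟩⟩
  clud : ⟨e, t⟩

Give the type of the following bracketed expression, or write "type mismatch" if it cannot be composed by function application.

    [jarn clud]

[jarn clud]: ⟨⟨e, t⟩, ⟨e, t⟩⟩ applied to ⟨e, t⟩ yields ⟨e, t⟩.

⟨e, t⟩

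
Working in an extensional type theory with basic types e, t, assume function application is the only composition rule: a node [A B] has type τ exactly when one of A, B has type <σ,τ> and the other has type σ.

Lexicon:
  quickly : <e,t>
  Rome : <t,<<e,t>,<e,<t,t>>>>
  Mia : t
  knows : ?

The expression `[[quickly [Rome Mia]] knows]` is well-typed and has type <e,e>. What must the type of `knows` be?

[[quickly [Rome Mia]] knows] is required to be <e,e>. [quickly [Rome Mia]] : <e,<t,t>> cannot yield <e,e> as functor, so knows : <<e,<t,t>>,<e,e>>.

<<e,<t,t>>,<e,e>>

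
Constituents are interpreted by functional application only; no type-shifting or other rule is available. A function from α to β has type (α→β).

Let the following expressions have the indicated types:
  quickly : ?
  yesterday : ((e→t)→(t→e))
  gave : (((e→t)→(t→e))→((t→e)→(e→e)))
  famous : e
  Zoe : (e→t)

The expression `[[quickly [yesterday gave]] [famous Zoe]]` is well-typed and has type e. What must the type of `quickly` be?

(((t→e)→(e→e))→(t→e))

[[quickly [yesterday gave]] [famous Zoe]] is required to be e. [famous Zoe] : t cannot yield e as functor, so [quickly [yesterday gave]] : (t→e).
[quickly [yesterday gave]] is required to be (t→e). [yesterday gave] : ((t→e)→(e→e)) cannot yield (t→e) as functor, so quickly : (((t→e)→(e→e))→(t→e)).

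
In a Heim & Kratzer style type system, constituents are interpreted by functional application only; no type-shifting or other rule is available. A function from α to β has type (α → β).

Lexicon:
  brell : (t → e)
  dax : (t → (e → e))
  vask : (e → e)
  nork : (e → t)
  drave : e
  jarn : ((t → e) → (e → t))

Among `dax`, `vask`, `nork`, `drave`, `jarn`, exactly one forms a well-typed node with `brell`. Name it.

jarn

dax : (t → (e → e)) — no; brell wants t, and dax wants t.
vask : (e → e) — no; brell wants t, and vask wants e.
nork : (e → t) — no; brell wants t, and nork wants e.
drave : e — no; brell wants t, and drave wants nothing (atomic).
jarn — combines: jarn : ((t → e) → (e → t)) takes brell : (t → e) as argument, giving (e → t).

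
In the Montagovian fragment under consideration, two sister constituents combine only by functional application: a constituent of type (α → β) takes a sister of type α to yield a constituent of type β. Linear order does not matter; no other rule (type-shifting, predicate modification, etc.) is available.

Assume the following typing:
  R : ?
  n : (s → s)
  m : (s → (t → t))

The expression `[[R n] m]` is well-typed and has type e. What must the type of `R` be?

((s → s) → ((s → (t → t)) → e))

[[R n] m] is required to be e. m : (s → (t → t)) cannot yield e as functor, so [R n] : ((s → (t → t)) → e).
[R n] is required to be ((s → (t → t)) → e). n : (s → s) cannot yield ((s → (t → t)) → e) as functor, so R : ((s → s) → ((s → (t → t)) → e)).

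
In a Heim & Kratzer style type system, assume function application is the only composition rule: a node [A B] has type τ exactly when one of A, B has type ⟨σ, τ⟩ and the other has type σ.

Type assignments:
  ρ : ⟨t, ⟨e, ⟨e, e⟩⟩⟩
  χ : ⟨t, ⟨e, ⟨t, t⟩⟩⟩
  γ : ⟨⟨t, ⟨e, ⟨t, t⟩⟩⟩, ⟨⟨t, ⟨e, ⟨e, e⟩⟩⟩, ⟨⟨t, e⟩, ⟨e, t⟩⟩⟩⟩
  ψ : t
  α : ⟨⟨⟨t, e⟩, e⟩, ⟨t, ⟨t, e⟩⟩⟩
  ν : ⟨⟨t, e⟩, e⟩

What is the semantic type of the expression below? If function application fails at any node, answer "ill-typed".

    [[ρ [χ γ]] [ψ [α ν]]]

[χ γ] — γ of type ⟨⟨t, ⟨e, ⟨t, t⟩⟩⟩, ⟨⟨t, ⟨e, ⟨e, e⟩⟩⟩, ⟨⟨t, e⟩, ⟨e, t⟩⟩⟩⟩ combines with χ of type ⟨t, ⟨e, ⟨t, t⟩⟩⟩: type ⟨⟨t, ⟨e, ⟨e, e⟩⟩⟩, ⟨⟨t, e⟩, ⟨e, t⟩⟩⟩.
[ρ [χ γ]] — [χ γ] of type ⟨⟨t, ⟨e, ⟨e, e⟩⟩⟩, ⟨⟨t, e⟩, ⟨e, t⟩⟩⟩ combines with ρ of type ⟨t, ⟨e, ⟨e, e⟩⟩⟩: type ⟨⟨t, e⟩, ⟨e, t⟩⟩.
[α ν] — α of type ⟨⟨⟨t, e⟩, e⟩, ⟨t, ⟨t, e⟩⟩⟩ combines with ν of type ⟨⟨t, e⟩, e⟩: type ⟨t, ⟨t, e⟩⟩.
[ψ [α ν]] — [α ν] of type ⟨t, ⟨t, e⟩⟩ combines with ψ of type t: type ⟨t, e⟩.
[[ρ [χ γ]] [ψ [α ν]]] — [ρ [χ γ]] of type ⟨⟨t, e⟩, ⟨e, t⟩⟩ combines with [ψ [α ν]] of type ⟨t, e⟩: type ⟨e, t⟩.

⟨e, t⟩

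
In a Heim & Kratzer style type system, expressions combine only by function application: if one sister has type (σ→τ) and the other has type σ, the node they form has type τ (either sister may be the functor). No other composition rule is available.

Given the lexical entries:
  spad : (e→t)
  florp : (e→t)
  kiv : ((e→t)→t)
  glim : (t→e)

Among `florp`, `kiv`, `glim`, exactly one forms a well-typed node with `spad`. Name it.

florp : (e→t) — neither side's domain matches the other.
kiv — combines: kiv : ((e→t)→t) takes spad : (e→t) as argument, giving t.
glim : (t→e) — neither side's domain matches the other.

kiv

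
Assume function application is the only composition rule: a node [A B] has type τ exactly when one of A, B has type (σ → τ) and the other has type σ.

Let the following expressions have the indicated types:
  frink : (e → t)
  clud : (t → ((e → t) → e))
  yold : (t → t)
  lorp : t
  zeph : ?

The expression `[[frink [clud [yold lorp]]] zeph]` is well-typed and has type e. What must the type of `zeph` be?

(e → e)

[[frink [clud [yold lorp]]] zeph] must have type e. The sister [frink [clud [yold lorp]]] has type e; that is not a function onto e, so zeph must be the functor, of type (e → e).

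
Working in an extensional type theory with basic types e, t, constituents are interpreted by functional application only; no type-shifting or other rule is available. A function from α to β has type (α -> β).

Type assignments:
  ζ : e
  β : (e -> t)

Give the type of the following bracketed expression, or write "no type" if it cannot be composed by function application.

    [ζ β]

t

[ζ β]: (e -> t) applied to e yields t.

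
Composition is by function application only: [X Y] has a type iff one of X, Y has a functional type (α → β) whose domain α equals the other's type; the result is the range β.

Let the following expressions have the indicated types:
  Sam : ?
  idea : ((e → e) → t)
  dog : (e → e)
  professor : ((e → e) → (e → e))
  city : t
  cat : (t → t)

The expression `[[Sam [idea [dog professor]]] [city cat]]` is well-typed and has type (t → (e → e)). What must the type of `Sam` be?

(t → (t → (t → (e → e))))

At [[Sam [idea [dog professor]]] [city cat]] (required: (t → (e → e))): [city cat] is t, which is not a function with range (t → (e → e)); hence [Sam [idea [dog professor]]] is the functor — type (t → (t → (e → e))).
At [Sam [idea [dog professor]]] (required: (t → (t → (e → e)))): [idea [dog professor]] is t, which is not a function with range (t → (t → (e → e))); hence Sam is the functor — type (t → (t → (t → (e → e)))).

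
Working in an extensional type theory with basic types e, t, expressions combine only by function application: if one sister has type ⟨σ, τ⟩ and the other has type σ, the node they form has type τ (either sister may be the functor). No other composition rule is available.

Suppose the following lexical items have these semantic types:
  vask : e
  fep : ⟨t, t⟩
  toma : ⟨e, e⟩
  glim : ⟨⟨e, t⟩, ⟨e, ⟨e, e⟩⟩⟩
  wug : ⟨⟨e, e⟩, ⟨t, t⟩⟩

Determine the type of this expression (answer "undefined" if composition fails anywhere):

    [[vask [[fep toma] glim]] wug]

undefined

[fep toma]: ⟨t, t⟩ and ⟨e, e⟩ cannot combine by function application — type clash.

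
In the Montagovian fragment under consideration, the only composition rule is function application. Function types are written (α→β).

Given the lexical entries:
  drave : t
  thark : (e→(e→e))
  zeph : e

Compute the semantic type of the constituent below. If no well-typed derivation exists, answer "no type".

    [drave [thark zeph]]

no type

At [thark zeph], thark : (e→(e→e)) takes zeph : e, giving (e→e).
At [drave [thark zeph]]: neither t nor (e→e) can take the other as argument; the node is ill-typed.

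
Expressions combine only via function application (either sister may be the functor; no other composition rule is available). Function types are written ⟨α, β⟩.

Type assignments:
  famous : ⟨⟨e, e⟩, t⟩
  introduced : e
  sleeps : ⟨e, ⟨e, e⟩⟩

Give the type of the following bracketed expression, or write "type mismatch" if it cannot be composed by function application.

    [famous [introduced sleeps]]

At [introduced sleeps], sleeps : ⟨e, ⟨e, e⟩⟩ takes introduced : e, giving ⟨e, e⟩.
At [famous [introduced sleeps]], famous : ⟨⟨e, e⟩, t⟩ takes [introduced sleeps] : ⟨e, e⟩, giving t.

t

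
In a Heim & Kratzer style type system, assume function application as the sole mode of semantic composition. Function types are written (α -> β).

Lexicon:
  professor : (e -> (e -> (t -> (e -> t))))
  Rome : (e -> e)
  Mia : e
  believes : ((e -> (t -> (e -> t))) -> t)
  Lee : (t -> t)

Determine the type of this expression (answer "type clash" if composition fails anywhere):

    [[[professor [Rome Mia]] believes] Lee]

t

[Rome Mia]: Rome is (e -> e), Mia is e; result e.
[professor [Rome Mia]]: professor is (e -> (e -> (t -> (e -> t)))), [Rome Mia] is e; result (e -> (t -> (e -> t))).
[[professor [Rome Mia]] believes]: believes is ((e -> (t -> (e -> t))) -> t), [professor [Rome Mia]] is (e -> (t -> (e -> t))); result t.
[[[professor [Rome Mia]] believes] Lee]: Lee is (t -> t), [[professor [Rome Mia]] believes] is t; result t.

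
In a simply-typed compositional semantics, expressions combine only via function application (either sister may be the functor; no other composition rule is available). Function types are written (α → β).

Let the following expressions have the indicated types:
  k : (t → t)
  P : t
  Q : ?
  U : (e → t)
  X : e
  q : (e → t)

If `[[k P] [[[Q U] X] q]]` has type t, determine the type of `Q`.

((e → t) → (e → ((e → t) → (t → t))))

At [[k P] [[[Q U] X] q]] (required: t): [k P] is t, which is not a function with range t; hence [[[Q U] X] q] is the functor — type (t → t).
At [[[Q U] X] q] (required: (t → t)): q is (e → t), which is not a function with range (t → t); hence [[Q U] X] is the functor — type ((e → t) → (t → t)).
At [[Q U] X] (required: ((e → t) → (t → t))): X is e, which is not a function with range ((e → t) → (t → t)); hence [Q U] is the functor — type (e → ((e → t) → (t → t))).
At [Q U] (required: (e → ((e → t) → (t → t)))): U is (e → t), which is not a function with range (e → ((e → t) → (t → t))); hence Q is the functor — type ((e → t) → (e → ((e → t) → (t → t)))).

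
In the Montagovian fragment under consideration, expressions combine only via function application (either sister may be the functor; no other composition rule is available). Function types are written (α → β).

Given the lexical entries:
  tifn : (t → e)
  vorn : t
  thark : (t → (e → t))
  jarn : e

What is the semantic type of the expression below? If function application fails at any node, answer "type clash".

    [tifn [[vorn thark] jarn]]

e

At [vorn thark], thark : (t → (e → t)) takes vorn : t, giving (e → t).
At [[vorn thark] jarn], [vorn thark] : (e → t) takes jarn : e, giving t.
At [tifn [[vorn thark] jarn]], tifn : (t → e) takes [[vorn thark] jarn] : t, giving e.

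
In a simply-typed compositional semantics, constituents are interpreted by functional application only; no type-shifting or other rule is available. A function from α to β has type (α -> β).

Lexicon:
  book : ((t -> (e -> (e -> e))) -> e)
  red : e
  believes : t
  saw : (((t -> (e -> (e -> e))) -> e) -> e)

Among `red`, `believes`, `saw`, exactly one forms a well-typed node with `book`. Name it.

saw

red : e — no; book wants (t -> (e -> (e -> e))), and red wants nothing (atomic).
believes : t — no; book wants (t -> (e -> (e -> e))), and believes wants nothing (atomic).
saw — combines: saw : (((t -> (e -> (e -> e))) -> e) -> e) takes book : ((t -> (e -> (e -> e))) -> e) as argument, giving e.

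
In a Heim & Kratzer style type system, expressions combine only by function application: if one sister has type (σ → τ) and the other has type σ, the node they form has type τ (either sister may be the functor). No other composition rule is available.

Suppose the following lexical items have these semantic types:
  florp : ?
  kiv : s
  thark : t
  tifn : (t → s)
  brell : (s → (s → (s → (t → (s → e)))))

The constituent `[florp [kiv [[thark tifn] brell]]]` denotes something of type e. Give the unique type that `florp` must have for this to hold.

((s → (t → (s → e))) → e)

[florp [kiv [[thark tifn] brell]]] must have type e. The sister [kiv [[thark tifn] brell]] has type (s → (t → (s → e))); that is not a function onto e, so florp must be the functor, of type ((s → (t → (s → e))) → e).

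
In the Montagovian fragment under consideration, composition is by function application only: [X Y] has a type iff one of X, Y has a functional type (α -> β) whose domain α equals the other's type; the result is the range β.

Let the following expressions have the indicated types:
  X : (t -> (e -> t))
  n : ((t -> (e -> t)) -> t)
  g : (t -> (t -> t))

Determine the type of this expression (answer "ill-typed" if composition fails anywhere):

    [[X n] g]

(t -> t)

[X n]: ((t -> (e -> t)) -> t) applied to (t -> (e -> t)) yields t.
[[X n] g]: (t -> (t -> t)) applied to t yields (t -> t).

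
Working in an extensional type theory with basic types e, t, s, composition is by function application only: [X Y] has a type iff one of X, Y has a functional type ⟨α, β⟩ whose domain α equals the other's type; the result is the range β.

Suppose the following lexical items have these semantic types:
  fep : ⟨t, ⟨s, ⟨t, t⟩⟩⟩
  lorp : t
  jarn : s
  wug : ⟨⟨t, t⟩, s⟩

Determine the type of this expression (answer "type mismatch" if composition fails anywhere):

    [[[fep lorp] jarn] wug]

s

At [fep lorp], fep : ⟨t, ⟨s, ⟨t, t⟩⟩⟩ takes lorp : t, giving ⟨s, ⟨t, t⟩⟩.
At [[fep lorp] jarn], [fep lorp] : ⟨s, ⟨t, t⟩⟩ takes jarn : s, giving ⟨t, t⟩.
At [[[fep lorp] jarn] wug], wug : ⟨⟨t, t⟩, s⟩ takes [[fep lorp] jarn] : ⟨t, t⟩, giving s.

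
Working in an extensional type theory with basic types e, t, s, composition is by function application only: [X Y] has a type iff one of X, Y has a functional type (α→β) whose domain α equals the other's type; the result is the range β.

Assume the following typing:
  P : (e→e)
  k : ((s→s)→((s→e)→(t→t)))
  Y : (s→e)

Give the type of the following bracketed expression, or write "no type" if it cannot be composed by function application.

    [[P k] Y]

[P k]: (e→e) and ((s→s)→((s→e)→(t→t))) cannot combine by function application — type clash.

no type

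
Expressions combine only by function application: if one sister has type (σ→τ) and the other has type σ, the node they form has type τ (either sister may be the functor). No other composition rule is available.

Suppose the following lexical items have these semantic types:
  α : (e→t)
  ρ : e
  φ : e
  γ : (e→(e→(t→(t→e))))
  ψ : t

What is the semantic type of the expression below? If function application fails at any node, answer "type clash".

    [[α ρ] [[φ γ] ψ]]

[α ρ]: functor α : (e→t), argument ρ : e; result t.
[φ γ]: functor γ : (e→(e→(t→(t→e)))), argument φ : e; result (e→(t→(t→e))).
At [[φ γ] ψ]: neither (e→(t→(t→e))) nor t can take the other as argument; the node is ill-typed.

type clash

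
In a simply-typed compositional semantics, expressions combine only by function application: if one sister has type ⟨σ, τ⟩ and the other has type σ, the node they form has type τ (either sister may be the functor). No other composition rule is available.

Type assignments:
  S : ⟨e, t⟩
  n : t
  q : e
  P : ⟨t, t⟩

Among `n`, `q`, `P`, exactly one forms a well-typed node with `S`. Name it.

n : t — no; S wants e, and n wants nothing (atomic).
q — combines: S : ⟨e, t⟩ takes q : e as argument, giving t.
P : ⟨t, t⟩ — no; S wants e, and P wants t.

q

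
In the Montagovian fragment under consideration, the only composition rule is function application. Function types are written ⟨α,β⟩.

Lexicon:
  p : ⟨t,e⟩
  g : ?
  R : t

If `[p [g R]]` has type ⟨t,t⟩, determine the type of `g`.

[p [g R]] is required to be ⟨t,t⟩. p : ⟨t,e⟩ cannot yield ⟨t,t⟩ as functor, so [g R] : ⟨⟨t,e⟩,⟨t,t⟩⟩.
[g R] is required to be ⟨⟨t,e⟩,⟨t,t⟩⟩. R : t cannot yield ⟨⟨t,e⟩,⟨t,t⟩⟩ as functor, so g : ⟨t,⟨⟨t,e⟩,⟨t,t⟩⟩⟩.

⟨t,⟨⟨t,e⟩,⟨t,t⟩⟩⟩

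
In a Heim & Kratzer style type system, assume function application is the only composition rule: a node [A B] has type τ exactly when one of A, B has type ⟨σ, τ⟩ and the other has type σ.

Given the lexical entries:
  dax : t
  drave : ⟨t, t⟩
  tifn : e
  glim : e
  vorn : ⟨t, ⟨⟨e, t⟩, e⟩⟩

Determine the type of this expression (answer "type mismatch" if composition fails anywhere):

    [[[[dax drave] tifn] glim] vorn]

[dax drave]: drave is ⟨t, t⟩, dax is t; result t.
[[dax drave] tifn]: t with e — neither is a function whose domain matches the other; composition fails here.

type mismatch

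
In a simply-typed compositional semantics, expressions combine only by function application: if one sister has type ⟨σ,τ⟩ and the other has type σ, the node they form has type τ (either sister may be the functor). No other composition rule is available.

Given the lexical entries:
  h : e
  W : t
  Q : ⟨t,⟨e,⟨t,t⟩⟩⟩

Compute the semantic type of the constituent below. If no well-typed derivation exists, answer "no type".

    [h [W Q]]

[W Q]: functor Q : ⟨t,⟨e,⟨t,t⟩⟩⟩, argument W : t; result ⟨e,⟨t,t⟩⟩.
[h [W Q]]: functor [W Q] : ⟨e,⟨t,t⟩⟩, argument h : e; result ⟨t,t⟩.

⟨t,t⟩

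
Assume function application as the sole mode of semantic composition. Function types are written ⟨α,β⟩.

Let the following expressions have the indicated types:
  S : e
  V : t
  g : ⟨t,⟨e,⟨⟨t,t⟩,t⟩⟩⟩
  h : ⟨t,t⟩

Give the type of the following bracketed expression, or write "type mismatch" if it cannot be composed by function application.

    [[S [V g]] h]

t

At [V g], g : ⟨t,⟨e,⟨⟨t,t⟩,t⟩⟩⟩ takes V : t, giving ⟨e,⟨⟨t,t⟩,t⟩⟩.
At [S [V g]], [V g] : ⟨e,⟨⟨t,t⟩,t⟩⟩ takes S : e, giving ⟨⟨t,t⟩,t⟩.
At [[S [V g]] h], [S [V g]] : ⟨⟨t,t⟩,t⟩ takes h : ⟨t,t⟩, giving t.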